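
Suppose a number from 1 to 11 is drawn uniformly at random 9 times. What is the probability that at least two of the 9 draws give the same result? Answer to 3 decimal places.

P(all 9 different) = 11/11 · 10/11 · ··· · 3/11 ≈ 0.008.
P(at least two equal) = 1 − 0.008 = 0.992.

0.992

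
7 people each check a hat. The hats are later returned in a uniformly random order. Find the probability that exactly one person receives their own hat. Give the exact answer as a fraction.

Choose which one is fixed: C(7,1) = 7 ways.
The remaining 6 must have no fixed point: D(6) = 265.
P = 7·265/5040 = 53/144.

53/144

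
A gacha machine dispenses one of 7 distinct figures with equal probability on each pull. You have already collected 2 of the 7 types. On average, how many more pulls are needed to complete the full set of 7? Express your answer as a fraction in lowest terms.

959/60

Starting from 2 distinct types, each trial gives a new one with probability (7−i)/7 when i types are held, so the wait for the next new type is 7/(7−i).
E = 7/5 + 7/4 + 7/3 + 7/2 + 7/1 = 959/60.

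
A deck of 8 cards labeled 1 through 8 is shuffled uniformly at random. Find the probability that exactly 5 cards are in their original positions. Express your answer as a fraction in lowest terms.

1/360

Choose which 5 of the 8 are fixed: C(8,5) = 56 ways.
The remaining 3 must have no fixed point: D(3) = 2.
P = 56·2/40320 = 1/360.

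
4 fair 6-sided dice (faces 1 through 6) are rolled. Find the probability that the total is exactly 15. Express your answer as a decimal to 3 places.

0.108

There are 6^4 = 1296 equally likely outcomes.
The number of ordered 4-tuples from {1,…,6} summing to 15 is 140.
P(sum = 15) = 140/1296 = 35/324 ≈ 0.108.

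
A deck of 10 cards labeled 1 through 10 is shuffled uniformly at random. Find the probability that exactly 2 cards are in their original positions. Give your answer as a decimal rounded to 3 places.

0.184

Choose which 2 of the 10 are fixed: C(10,2) = 45 ways.
The remaining 8 must have no fixed point: D(8) = 14833.
P = 45·14833/3628800 = 2119/11520 ≈ 0.184.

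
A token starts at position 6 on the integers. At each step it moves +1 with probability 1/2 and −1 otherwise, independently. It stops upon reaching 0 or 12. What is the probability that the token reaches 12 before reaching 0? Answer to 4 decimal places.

With a fair step, P(i) = ½P(i−1) + ½P(i+1) with P(0)=0, P(12)=1 has the linear solution P(i) = i/12.
P(6) = 6/12 = 1/2 ≈ 0.5000.

0.5000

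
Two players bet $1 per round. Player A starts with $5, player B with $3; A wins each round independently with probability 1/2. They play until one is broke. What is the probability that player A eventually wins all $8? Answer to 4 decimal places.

0.6250

With a fair step, P(i) = ½P(i−1) + ½P(i+1) with P(0)=0, P(8)=1 has the linear solution P(i) = i/8.
P(5) = 5/8 ≈ 0.6250.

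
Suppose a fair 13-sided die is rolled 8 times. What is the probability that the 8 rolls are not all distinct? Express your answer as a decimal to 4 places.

0.9364

P(all 8 different) = 13/13 · 12/13 · ··· · 6/13 ≈ 0.0636.
P(at least two equal) = 1 − 0.0636 = 0.9364.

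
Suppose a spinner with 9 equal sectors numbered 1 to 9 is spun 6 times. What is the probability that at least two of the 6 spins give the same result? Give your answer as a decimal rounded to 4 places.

P(all 6 different) = 9/9 · 8/9 · ··· · 4/9 ≈ 0.1138.
P(at least two equal) = 1 − 0.1138 = 0.8862.

0.8862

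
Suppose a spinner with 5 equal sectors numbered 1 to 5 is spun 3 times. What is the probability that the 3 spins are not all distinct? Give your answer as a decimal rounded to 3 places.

P(all 3 different) = 5/5 · 4/5 · ··· · 3/5 ≈ 0.480.
P(at least two equal) = 1 − 0.480 = 0.520.

0.520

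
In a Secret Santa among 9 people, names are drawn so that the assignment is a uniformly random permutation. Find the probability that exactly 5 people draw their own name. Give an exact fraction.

1/320

Choose which 5 of the 9 are fixed: C(9,5) = 126 ways.
The remaining 4 must have no fixed point: D(4) = 9.
P = 126·9/362880 = 1/320.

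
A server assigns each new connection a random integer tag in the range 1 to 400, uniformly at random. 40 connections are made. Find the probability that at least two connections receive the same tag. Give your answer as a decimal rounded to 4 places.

It's easier to compute the probability that all 40 are distinct.
P(all distinct) = 400/400 · 399/400 · ··· · 361/400 ≈ 0.1330.
So the probability of at least one match is 1 − 0.1330 = 0.8670.

0.8670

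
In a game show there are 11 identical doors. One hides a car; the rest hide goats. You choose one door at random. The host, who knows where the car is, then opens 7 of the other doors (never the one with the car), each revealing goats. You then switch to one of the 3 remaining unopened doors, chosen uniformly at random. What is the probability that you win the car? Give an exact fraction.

Your original door holds the car with probability 1/11, so the other 10 collectively hold it with probability 10/11.
The host can always find 7 empty doors to open, so the reveals don't change that 10/11; it is now spread over the 3 remaining unopened doors.
P(win by switching) = (10/11) · (1/3) = 10/33.

10/33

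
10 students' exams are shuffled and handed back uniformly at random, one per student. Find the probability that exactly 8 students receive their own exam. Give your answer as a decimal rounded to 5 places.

Choose which 8 of the 10 are fixed: C(10,8) = 45 ways.
The remaining 2 must have no fixed point: D(2) = 1.
P = 45·1/3628800 = 1/80640 ≈ 0.00001.

0.00001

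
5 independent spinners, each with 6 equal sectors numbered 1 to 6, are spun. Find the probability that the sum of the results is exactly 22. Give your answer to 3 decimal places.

0.054

There are 6^5 = 7776 equally likely outcomes.
The number of ordered 5-tuples from {1,…,6} summing to 22 is 420.
P(sum = 22) = 420/7776 = 35/648 ≈ 0.054.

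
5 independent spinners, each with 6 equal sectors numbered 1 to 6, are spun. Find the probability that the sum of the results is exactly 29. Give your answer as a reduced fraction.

5/7776

There are 6^5 = 7776 equally likely outcomes.
The number of ordered 5-tuples from {1,…,6} summing to 29 is 5.
P(sum = 29) = 5/7776.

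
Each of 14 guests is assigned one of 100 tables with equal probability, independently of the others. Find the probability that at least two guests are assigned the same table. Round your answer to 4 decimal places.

0.6148

It's easier to compute the probability that all 14 are distinct.
P(all distinct) = 100/100 · 99/100 · ··· · 87/100 ≈ 0.3852.
So the probability of at least one match is 1 − 0.3852 = 0.6148.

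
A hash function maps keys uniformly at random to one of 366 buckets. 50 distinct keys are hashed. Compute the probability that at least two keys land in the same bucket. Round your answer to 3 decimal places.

It's easier to compute the probability that all 50 are distinct.
P(all distinct) = 366/366 · 365/366 · ··· · 317/366 ≈ 0.030.
So the probability of at least one match is 1 − 0.030 = 0.970.

0.970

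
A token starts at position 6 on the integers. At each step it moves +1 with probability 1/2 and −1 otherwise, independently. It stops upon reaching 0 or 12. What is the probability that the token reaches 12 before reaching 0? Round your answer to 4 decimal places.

With a fair step, P(i) = ½P(i−1) + ½P(i+1) with P(0)=0, P(12)=1 has the linear solution P(i) = i/12.
P(6) = 6/12 = 1/2 ≈ 0.5000.

0.5000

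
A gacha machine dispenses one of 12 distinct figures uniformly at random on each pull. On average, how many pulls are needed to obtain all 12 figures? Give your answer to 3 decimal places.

37.239

After i distinct types are collected, each trial gives a new one with probability (12−i)/12, so the expected wait for the next new type is 12/(12−i).
E = 12/12 + 12/11 + 12/10 + 12/9 + 12/8 + 12/7 + 12/6 + 12/5 + 12/4 + 12/3 + 12/2 + 12/1 = 86021/2310 ≈ 37.239.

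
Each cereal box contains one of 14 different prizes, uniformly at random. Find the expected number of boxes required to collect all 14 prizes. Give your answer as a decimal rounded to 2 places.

45.52

After i distinct types are collected, each trial gives a new one with probability (14−i)/14, so the expected wait for the next new type is 14/(14−i).
E = 14/14 + 14/13 + 14/12 + 14/11 + 14/10 + 14/9 + 14/8 + 14/7 + 14/6 + 14/5 + 14/4 + 14/3 + 14/2 + 14/1 = 1171733/25740 ≈ 45.52.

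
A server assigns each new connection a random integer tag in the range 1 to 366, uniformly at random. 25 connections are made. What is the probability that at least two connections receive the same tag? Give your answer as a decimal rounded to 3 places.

0.568

It's easier to compute the probability that all 25 are distinct.
P(all distinct) = 366/366 · 365/366 · ··· · 342/366 ≈ 0.432.
So the probability of at least one match is 1 − 0.432 = 0.568.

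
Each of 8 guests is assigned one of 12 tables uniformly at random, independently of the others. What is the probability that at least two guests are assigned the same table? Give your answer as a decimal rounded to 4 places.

0.9536

It's easier to compute the probability that all 8 are distinct.
P(all distinct) = 12/12 · 11/12 · ··· · 5/12 ≈ 0.0464.
So the probability of at least one match is 1 − 0.0464 = 0.9536.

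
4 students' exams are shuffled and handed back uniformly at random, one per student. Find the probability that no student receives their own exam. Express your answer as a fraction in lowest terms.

This is the derangement probability: permutations of 4 with no fixed point.
D(4) = 4! · (1 − 1/1! + 1/2! − ··· + (−1)^4/4!) = 9.
P = 9/24 = 3/8.

3/8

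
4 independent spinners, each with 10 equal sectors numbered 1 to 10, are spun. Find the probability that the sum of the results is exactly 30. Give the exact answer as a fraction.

There are 10^4 = 10000 equally likely outcomes.
The number of ordered 4-tuples from {1,…,10} summing to 30 is 282.
P(sum = 30) = 282/10000 = 141/5000.

141/5000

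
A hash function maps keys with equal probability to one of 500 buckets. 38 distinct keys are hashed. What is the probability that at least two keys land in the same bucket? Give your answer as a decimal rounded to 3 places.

It's easier to compute the probability that all 38 are distinct.
P(all distinct) = 500/500 · 499/500 · ··· · 463/500 ≈ 0.236.
So the probability of at least one match is 1 − 0.236 = 0.764.

0.764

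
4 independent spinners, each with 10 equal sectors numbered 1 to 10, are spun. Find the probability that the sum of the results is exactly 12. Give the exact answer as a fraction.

There are 10^4 = 10000 equally likely outcomes.
The number of ordered 4-tuples from {1,…,10} summing to 12 is 165.
P(sum = 12) = 165/10000 = 33/2000.

33/2000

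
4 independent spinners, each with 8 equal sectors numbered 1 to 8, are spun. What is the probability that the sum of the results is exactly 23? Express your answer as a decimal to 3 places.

0.050

There are 8^4 = 4096 equally likely outcomes.
The number of ordered 4-tuples from {1,…,8} summing to 23 is 204.
P(sum = 23) = 204/4096 = 51/1024 ≈ 0.050.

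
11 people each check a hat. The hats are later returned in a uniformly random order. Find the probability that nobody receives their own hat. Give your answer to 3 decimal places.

This is the derangement probability: permutations of 11 with no fixed point.
D(11) = 11! · (1 − 1/1! + 1/2! − ··· + (−1)^11/11!) = 14684570.
P = 14684570/39916800 = 1468457/3991680 ≈ 0.368.

0.368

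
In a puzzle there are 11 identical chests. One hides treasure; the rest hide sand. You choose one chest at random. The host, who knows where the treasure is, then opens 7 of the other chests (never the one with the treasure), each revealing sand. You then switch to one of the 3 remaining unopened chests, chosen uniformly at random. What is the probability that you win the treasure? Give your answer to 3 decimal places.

0.303

Your original chest holds the treasure with probability 1/11, so the other 10 collectively hold it with probability 10/11.
The host can always find 7 empty chests to open, so the reveals don't change that 10/11; it is now spread over the 3 remaining unopened chests.
P(win by switching) = (10/11) · (1/3) = 10/33 ≈ 0.303.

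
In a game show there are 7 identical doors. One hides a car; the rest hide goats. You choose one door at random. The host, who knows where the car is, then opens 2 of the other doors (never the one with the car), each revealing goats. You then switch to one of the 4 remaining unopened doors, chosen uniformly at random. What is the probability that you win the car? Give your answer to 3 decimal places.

Your original door holds the car with probability 1/7, so the other 6 collectively hold it with probability 6/7.
The host can always find 2 empty doors to open, so the reveals don't change that 6/7; it is now spread over the 4 remaining unopened doors.
P(win by switching) = (6/7) · (1/4) = 3/14 ≈ 0.214.

0.214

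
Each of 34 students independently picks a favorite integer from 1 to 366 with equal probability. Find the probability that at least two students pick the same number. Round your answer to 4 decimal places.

0.7944

It's easier to compute the probability that all 34 are distinct.
P(all distinct) = 366/366 · 365/366 · ··· · 333/366 ≈ 0.2056.
So the probability of at least one match is 1 − 0.2056 = 0.7944.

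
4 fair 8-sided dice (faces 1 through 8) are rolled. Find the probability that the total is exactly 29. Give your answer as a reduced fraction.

5/1024

There are 8^4 = 4096 equally likely outcomes.
The number of ordered 4-tuples from {1,…,8} summing to 29 is 20.
P(sum = 29) = 20/4096 = 5/1024.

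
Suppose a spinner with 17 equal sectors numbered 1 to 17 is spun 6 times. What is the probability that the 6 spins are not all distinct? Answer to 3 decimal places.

0.631

P(all 6 different) = 17/17 · 16/17 · ··· · 12/17 ≈ 0.369.
P(at least two equal) = 1 − 0.369 = 0.631.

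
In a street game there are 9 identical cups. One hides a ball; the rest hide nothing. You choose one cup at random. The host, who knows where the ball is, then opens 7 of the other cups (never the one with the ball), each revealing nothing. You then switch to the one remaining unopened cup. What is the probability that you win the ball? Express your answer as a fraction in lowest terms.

8/9

Your original cup holds the ball with probability 1/9, so the other 8 collectively hold it with probability 8/9.
The host can always find 7 empty cups to open, so the reveals don't change that 8/9; it is now spread over the 1 remaining unopened cup.
P(win by switching) = (8/9) · (1/1) = 8/9.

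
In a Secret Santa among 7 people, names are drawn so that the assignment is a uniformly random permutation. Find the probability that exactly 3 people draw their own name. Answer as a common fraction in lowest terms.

1/16

Choose which 3 of the 7 are fixed: C(7,3) = 35 ways.
The remaining 4 must have no fixed point: D(4) = 9.
P = 35·9/5040 = 1/16.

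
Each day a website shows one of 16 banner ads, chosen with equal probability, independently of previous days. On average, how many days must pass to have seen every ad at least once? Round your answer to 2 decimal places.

After i distinct types are collected, each trial gives a new one with probability (16−i)/16, so the expected wait for the next new type is 16/(16−i).
E = 16/16 + 16/15 + 16/14 + 16/13 + 16/12 + 16/11 + 16/10 + 16/9 + 16/8 + 16/7 + 16/6 + 16/5 + 16/4 + 16/3 + 16/2 + 16/1 = 2436559/45045 ≈ 54.09.

54.09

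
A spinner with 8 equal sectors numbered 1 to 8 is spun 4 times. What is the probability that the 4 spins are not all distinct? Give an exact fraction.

P(all 4 different) = 8/8 · 7/8 · ··· · 5/8 = 105/256.
P(at least two equal) = 1 − 105/256 = 151/256.

151/256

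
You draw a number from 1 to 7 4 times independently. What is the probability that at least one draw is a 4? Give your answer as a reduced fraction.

1105/2401

P(no draw is a 4) = (6/7)^4 = 1296/2401.
P(at least one) = 1 − 1296/2401 = 1105/2401.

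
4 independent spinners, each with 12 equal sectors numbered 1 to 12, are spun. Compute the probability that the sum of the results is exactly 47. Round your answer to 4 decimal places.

There are 12^4 = 20736 equally likely outcomes.
The number of ordered 4-tuples from {1,…,12} summing to 47 is 4.
P(sum = 47) = 4/20736 = 1/5184 ≈ 0.0002.

0.0002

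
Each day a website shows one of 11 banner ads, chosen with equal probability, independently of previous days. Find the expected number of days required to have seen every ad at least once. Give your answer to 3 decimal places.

After i distinct types are collected, each trial gives a new one with probability (11−i)/11, so the expected wait for the next new type is 11/(11−i).
E = 11/11 + 11/10 + 11/9 + 11/8 + 11/7 + 11/6 + 11/5 + 11/4 + 11/3 + 11/2 + 11/1 = 83711/2520 ≈ 33.219.

33.219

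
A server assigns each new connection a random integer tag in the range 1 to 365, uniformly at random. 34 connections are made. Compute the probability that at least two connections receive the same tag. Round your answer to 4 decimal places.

0.7953

It's easier to compute the probability that all 34 are distinct.
P(all distinct) = 365/365 · 364/365 · ··· · 332/365 ≈ 0.2047.
So the probability of at least one match is 1 − 0.2047 = 0.7953.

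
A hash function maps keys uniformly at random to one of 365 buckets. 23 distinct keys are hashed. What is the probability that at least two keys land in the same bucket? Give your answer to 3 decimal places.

0.507

It's easier to compute the probability that all 23 are distinct.
P(all distinct) = 365/365 · 364/365 · ··· · 343/365 ≈ 0.493.
So the probability of at least one match is 1 − 0.493 = 0.507.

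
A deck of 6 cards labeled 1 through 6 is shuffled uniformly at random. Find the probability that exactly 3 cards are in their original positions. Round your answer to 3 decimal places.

Choose which 3 of the 6 are fixed: C(6,3) = 20 ways.
The remaining 3 must have no fixed point: D(3) = 2.
P = 20·2/720 = 1/18 ≈ 0.056.

0.056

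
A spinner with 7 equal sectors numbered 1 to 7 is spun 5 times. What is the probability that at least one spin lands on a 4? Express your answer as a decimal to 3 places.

0.537

P(no spin lands on a 4) = (6/7)^5 ≈ 0.463.
P(at least one) = 1 − 0.463 = 0.537.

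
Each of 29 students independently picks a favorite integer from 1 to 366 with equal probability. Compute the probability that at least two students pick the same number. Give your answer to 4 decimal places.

0.6799

It's easier to compute the probability that all 29 are distinct.
P(all distinct) = 366/366 · 365/366 · ··· · 338/366 ≈ 0.3201.
So the probability of at least one match is 1 − 0.3201 = 0.6799.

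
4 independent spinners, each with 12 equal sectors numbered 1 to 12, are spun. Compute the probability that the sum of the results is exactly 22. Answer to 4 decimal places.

0.0479

There are 12^4 = 20736 equally likely outcomes.
The number of ordered 4-tuples from {1,…,12} summing to 22 is 994.
P(sum = 22) = 994/20736 = 497/10368 ≈ 0.0479.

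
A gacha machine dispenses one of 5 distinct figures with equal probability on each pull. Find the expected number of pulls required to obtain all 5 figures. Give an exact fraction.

After i distinct types are collected, each trial gives a new one with probability (5−i)/5, so the expected wait for the next new type is 5/(5−i).
E = 5/5 + 5/4 + 5/3 + 5/2 + 5/1 = 137/12.

137/12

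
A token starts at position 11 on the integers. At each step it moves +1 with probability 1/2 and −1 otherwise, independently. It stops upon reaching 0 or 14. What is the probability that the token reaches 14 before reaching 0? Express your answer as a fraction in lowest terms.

With a fair step, P(i) = ½P(i−1) + ½P(i+1) with P(0)=0, P(14)=1 has the linear solution P(i) = i/14.
P(11) = 11/14.

11/14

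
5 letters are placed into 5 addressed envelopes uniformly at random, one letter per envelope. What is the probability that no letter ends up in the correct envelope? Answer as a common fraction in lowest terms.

This is the derangement probability: permutations of 5 with no fixed point.
D(5) = 5! · (1 − 1/1! + 1/2! − ··· + (−1)^5/5!) = 44.
P = 44/120 = 11/30.

11/30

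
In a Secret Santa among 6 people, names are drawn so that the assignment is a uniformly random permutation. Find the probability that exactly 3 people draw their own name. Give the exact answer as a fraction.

1/18

Choose which 3 of the 6 are fixed: C(6,3) = 20 ways.
The remaining 3 must have no fixed point: D(3) = 2.
P = 20·2/720 = 1/18.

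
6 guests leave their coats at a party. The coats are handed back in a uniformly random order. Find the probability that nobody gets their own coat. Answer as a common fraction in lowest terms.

This is the derangement probability: permutations of 6 with no fixed point.
D(6) = 6! · (1 − 1/1! + 1/2! − ··· + (−1)^6/6!) = 265.
P = 265/720 = 53/144.

53/144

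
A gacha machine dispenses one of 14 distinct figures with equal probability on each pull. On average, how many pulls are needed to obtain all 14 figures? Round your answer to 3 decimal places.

45.522

After i distinct types are collected, each trial gives a new one with probability (14−i)/14, so the expected wait for the next new type is 14/(14−i).
E = 14/14 + 14/13 + 14/12 + 14/11 + 14/10 + 14/9 + 14/8 + 14/7 + 14/6 + 14/5 + 14/4 + 14/3 + 14/2 + 14/1 = 1171733/25740 ≈ 45.522.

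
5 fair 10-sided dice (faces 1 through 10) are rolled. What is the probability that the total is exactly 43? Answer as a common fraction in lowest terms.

There are 10^5 = 100000 equally likely outcomes.
The number of ordered 5-tuples from {1,…,10} summing to 43 is 330.
P(sum = 43) = 330/100000 = 33/10000.

33/10000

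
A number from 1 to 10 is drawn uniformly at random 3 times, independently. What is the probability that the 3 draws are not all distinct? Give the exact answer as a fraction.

7/25

P(all 3 different) = 10/10 · 9/10 · ··· · 8/10 = 18/25.
P(at least two equal) = 1 − 18/25 = 7/25.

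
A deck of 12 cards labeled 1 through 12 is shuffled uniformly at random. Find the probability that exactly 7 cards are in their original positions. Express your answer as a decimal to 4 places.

Choose which 7 of the 12 are fixed: C(12,7) = 792 ways.
The remaining 5 must have no fixed point: D(5) = 44.
P = 792·44/479001600 = 11/151200 ≈ 0.0001.

0.0001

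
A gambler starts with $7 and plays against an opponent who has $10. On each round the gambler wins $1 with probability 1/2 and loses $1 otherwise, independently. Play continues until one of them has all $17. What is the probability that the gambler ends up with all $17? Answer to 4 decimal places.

0.4118

With a fair step, P(i) = ½P(i−1) + ½P(i+1) with P(0)=0, P(17)=1 has the linear solution P(i) = i/17.
P(7) = 7/17 ≈ 0.4118.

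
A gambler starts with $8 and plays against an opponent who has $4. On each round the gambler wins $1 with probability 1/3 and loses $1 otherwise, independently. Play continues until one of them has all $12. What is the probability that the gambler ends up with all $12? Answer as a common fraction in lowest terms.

Let r = q/p = (2/3)/(1/3) = 2. The recurrence P(i) = p·P(i+1) + q·P(i−1) with P(0)=0, P(12)=1 gives P(i) = (1 − r^i)/(1 − r^12).
P(8) = (1 − (2)^8) / (1 − (2)^12) = 17/273.

17/273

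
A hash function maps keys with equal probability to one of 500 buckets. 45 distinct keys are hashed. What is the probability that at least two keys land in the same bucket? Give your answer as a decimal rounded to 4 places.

It's easier to compute the probability that all 45 are distinct.
P(all distinct) = 500/500 · 499/500 · ··· · 456/500 ≈ 0.1298.
So the probability of at least one match is 1 − 0.1298 = 0.8702.

0.8702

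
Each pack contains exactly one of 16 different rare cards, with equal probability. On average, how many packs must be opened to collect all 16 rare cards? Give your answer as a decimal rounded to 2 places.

After i distinct types are collected, each trial gives a new one with probability (16−i)/16, so the expected wait for the next new type is 16/(16−i).
E = 16/16 + 16/15 + 16/14 + 16/13 + 16/12 + 16/11 + 16/10 + 16/9 + 16/8 + 16/7 + 16/6 + 16/5 + 16/4 + 16/3 + 16/2 + 16/1 = 2436559/45045 ≈ 54.09.

54.09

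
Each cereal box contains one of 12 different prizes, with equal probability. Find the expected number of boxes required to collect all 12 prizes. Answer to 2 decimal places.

37.24

After i distinct types are collected, each trial gives a new one with probability (12−i)/12, so the expected wait for the next new type is 12/(12−i).
E = 12/12 + 12/11 + 12/10 + 12/9 + 12/8 + 12/7 + 12/6 + 12/5 + 12/4 + 12/3 + 12/2 + 12/1 = 86021/2310 ≈ 37.24.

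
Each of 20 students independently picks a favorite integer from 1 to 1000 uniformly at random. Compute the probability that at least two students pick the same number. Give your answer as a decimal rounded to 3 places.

It's easier to compute the probability that all 20 are distinct.
P(all distinct) = 1000/1000 · 999/1000 · ··· · 981/1000 ≈ 0.826.
So the probability of at least one match is 1 − 0.826 = 0.174.

0.174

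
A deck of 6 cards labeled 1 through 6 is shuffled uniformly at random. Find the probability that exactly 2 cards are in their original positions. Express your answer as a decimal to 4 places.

Choose which 2 of the 6 are fixed: C(6,2) = 15 ways.
The remaining 4 must have no fixed point: D(4) = 9.
P = 15·9/720 = 3/16 ≈ 0.1875.

0.1875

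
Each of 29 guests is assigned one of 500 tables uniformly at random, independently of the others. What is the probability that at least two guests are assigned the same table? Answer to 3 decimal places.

0.563

It's easier to compute the probability that all 29 are distinct.
P(all distinct) = 500/500 · 499/500 · ··· · 472/500 ≈ 0.437.
So the probability of at least one match is 1 − 0.437 = 0.563.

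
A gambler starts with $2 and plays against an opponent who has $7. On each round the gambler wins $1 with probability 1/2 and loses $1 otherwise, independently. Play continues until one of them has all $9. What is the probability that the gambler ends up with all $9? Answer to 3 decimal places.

0.222

With a fair step, P(i) = ½P(i−1) + ½P(i+1) with P(0)=0, P(9)=1 has the linear solution P(i) = i/9.
P(2) = 2/9 ≈ 0.222.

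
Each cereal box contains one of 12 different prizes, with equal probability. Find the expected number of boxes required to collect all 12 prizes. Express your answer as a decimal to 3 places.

After i distinct types are collected, each trial gives a new one with probability (12−i)/12, so the expected wait for the next new type is 12/(12−i).
E = 12/12 + 12/11 + 12/10 + 12/9 + 12/8 + 12/7 + 12/6 + 12/5 + 12/4 + 12/3 + 12/2 + 12/1 = 86021/2310 ≈ 37.239.

37.239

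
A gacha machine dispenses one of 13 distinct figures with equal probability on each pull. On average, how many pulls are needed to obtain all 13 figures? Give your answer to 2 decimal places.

41.34

After i distinct types are collected, each trial gives a new one with probability (13−i)/13, so the expected wait for the next new type is 13/(13−i).
E = 13/13 + 13/12 + 13/11 + 13/10 + 13/9 + 13/8 + 13/7 + 13/6 + 13/5 + 13/4 + 13/3 + 13/2 + 13/1 = 1145993/27720 ≈ 41.34.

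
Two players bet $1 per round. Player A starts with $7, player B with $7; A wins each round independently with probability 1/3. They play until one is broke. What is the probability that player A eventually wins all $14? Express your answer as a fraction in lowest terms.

Let r = q/p = (2/3)/(1/3) = 2. The recurrence P(i) = p·P(i+1) + q·P(i−1) with P(0)=0, P(14)=1 gives P(i) = (1 − r^i)/(1 − r^14).
P(7) = (1 − (2)^7) / (1 − (2)^14) = 1/129.

1/129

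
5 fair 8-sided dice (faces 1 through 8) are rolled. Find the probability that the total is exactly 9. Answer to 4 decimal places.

0.0021

There are 8^5 = 32768 equally likely outcomes.
The number of ordered 5-tuples from {1,…,8} summing to 9 is 70.
P(sum = 9) = 70/32768 = 35/16384 ≈ 0.0021.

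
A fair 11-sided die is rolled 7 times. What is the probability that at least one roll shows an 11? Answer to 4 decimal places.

P(no roll shows an 11) = (10/11)^7 ≈ 0.5132.
P(at least one) = 1 − 0.5132 = 0.4868.

0.4868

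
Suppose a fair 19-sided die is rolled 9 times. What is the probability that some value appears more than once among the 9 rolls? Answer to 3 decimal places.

P(all 9 different) = 19/19 · 18/19 · ··· · 11/19 ≈ 0.104.
P(at least two equal) = 1 − 0.104 = 0.896.

0.896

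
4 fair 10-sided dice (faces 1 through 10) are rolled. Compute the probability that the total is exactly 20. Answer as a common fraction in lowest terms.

633/10000

There are 10^4 = 10000 equally likely outcomes.
The number of ordered 4-tuples from {1,…,10} summing to 20 is 633.
P(sum = 20) = 633/10000.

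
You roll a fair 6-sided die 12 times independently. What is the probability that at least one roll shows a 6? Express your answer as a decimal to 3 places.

P(no roll shows a 6) = (5/6)^12 ≈ 0.112.
P(at least one) = 1 − 0.112 = 0.888.

0.888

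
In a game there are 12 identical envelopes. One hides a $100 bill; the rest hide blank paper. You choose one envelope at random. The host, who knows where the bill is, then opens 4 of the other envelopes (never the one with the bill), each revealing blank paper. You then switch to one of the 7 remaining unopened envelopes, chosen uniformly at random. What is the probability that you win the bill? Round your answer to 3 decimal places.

Your original envelope holds the bill with probability 1/12, so the other 11 collectively hold it with probability 11/12.
The host can always find 4 empty envelopes to open, so the reveals don't change that 11/12; it is now spread over the 7 remaining unopened envelopes.
P(win by switching) = (11/12) · (1/7) = 11/84 ≈ 0.131.

0.131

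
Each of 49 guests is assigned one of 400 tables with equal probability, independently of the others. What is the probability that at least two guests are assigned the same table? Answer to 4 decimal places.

0.9534

It's easier to compute the probability that all 49 are distinct.
P(all distinct) = 400/400 · 399/400 · ··· · 352/400 ≈ 0.0466.
So the probability of at least one match is 1 − 0.0466 = 0.9534.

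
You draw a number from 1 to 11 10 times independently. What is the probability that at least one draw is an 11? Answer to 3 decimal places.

P(no draw is an 11) = (10/11)^10 ≈ 0.386.
P(at least one) = 1 − 0.386 = 0.614.

0.614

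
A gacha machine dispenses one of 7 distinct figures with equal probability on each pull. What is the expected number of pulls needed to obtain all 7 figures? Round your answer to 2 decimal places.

18.15

After i distinct types are collected, each trial gives a new one with probability (7−i)/7, so the expected wait for the next new type is 7/(7−i).
E = 7/7 + 7/6 + 7/5 + 7/4 + 7/3 + 7/2 + 7/1 = 363/20 ≈ 18.15.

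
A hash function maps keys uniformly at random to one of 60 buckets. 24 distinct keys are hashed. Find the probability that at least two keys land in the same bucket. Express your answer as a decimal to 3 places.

0.995

It's easier to compute the probability that all 24 are distinct.
P(all distinct) = 60/60 · 59/60 · ··· · 37/60 ≈ 0.005.
So the probability of at least one match is 1 − 0.005 = 0.995.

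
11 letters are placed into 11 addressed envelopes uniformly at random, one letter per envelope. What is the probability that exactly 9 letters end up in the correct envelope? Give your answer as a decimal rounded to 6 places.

0.000001

Choose which 9 of the 11 are fixed: C(11,9) = 55 ways.
The remaining 2 must have no fixed point: D(2) = 1.
P = 55·1/39916800 = 1/725760 ≈ 0.000001.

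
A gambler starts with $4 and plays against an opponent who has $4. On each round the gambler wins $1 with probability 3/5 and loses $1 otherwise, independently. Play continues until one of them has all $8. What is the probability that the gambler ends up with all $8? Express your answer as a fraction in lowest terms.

81/97

Let r = q/p = (2/5)/(3/5) = 2/3. The recurrence P(i) = p·P(i+1) + q·P(i−1) with P(0)=0, P(8)=1 gives P(i) = (1 − r^i)/(1 − r^8).
P(4) = (1 − (2/3)^4) / (1 − (2/3)^8) = 81/97.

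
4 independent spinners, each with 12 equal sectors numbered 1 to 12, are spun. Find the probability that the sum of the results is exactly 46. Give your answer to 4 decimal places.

There are 12^4 = 20736 equally likely outcomes.
The number of ordered 4-tuples from {1,…,12} summing to 46 is 10.
P(sum = 46) = 10/20736 = 5/10368 ≈ 0.0005.

0.0005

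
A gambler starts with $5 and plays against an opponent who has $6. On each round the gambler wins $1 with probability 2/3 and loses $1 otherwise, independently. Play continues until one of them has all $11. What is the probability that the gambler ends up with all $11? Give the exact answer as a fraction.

1984/2047

Let r = q/p = (1/3)/(2/3) = 1/2. The recurrence P(i) = p·P(i+1) + q·P(i−1) with P(0)=0, P(11)=1 gives P(i) = (1 − r^i)/(1 − r^11).
P(5) = (1 − (1/2)^5) / (1 − (1/2)^11) = 1984/2047.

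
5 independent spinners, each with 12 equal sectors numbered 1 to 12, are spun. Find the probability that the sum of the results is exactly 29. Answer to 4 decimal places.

0.0458

There are 12^5 = 248832 equally likely outcomes.
The number of ordered 5-tuples from {1,…,12} summing to 29 is 11385.
P(sum = 29) = 11385/248832 = 1265/27648 ≈ 0.0458.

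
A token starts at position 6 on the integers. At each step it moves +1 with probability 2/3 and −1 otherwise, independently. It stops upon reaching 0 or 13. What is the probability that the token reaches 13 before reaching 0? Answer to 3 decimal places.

Let r = q/p = (1/3)/(2/3) = 1/2. The recurrence P(i) = p·P(i+1) + q·P(i−1) with P(0)=0, P(13)=1 gives P(i) = (1 − r^i)/(1 − r^13).
P(6) = (1 − (1/2)^6) / (1 − (1/2)^13) = 8064/8191 ≈ 0.984.

0.984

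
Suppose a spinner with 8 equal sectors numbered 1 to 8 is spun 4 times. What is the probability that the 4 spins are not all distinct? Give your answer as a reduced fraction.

151/256

P(all 4 different) = 8/8 · 7/8 · ··· · 5/8 = 105/256.
P(at least two equal) = 1 − 105/256 = 151/256.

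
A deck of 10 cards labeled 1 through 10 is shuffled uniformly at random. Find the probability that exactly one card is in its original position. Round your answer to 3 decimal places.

Choose which one is fixed: C(10,1) = 10 ways.
The remaining 9 must have no fixed point: D(9) = 133496.
P = 10·133496/3628800 = 16687/45360 ≈ 0.368.

0.368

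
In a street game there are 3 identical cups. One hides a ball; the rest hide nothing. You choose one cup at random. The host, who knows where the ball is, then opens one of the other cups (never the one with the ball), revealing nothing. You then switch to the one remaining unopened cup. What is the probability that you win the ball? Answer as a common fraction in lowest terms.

2/3

Your original cup holds the ball with probability 1/3, so the other 2 collectively hold it with probability 2/3.
The host can always find an empty cup to open, so this doesn't change that 2/3; it is now spread over the 1 remaining unopened cup.
P(win by switching) = (2/3) · (1/1) = 2/3.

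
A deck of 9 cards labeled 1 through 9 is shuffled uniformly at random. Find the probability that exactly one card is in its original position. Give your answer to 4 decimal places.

0.3679

Choose which one is fixed: C(9,1) = 9 ways.
The remaining 8 must have no fixed point: D(8) = 14833.
P = 9·14833/362880 = 2119/5760 ≈ 0.3679.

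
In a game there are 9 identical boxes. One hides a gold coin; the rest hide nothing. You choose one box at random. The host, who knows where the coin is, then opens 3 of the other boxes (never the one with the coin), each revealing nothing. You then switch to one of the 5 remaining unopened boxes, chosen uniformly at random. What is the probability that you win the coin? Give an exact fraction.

Your original box holds the coin with probability 1/9, so the other 8 collectively hold it with probability 8/9.
The host can always find 3 empty boxes to open, so the reveals don't change that 8/9; it is now spread over the 5 remaining unopened boxes.
P(win by switching) = (8/9) · (1/5) = 8/45.

8/45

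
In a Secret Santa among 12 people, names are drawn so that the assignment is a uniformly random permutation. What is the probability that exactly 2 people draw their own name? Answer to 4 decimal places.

0.1839

Choose which 2 of the 12 are fixed: C(12,2) = 66 ways.
The remaining 10 must have no fixed point: D(10) = 1334961.
P = 66·1334961/479001600 = 16481/89600 ≈ 0.1839.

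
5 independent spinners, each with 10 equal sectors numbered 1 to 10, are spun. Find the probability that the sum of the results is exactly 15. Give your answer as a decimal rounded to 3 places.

0.010

There are 10^5 = 100000 equally likely outcomes.
The number of ordered 5-tuples from {1,…,10} summing to 15 is 996.
P(sum = 15) = 996/100000 = 249/25000 ≈ 0.010.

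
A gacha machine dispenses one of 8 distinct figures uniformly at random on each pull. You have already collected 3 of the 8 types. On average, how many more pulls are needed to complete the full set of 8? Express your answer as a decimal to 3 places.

Starting from 3 distinct types, each trial gives a new one with probability (8−i)/8 when i types are held, so the wait for the next new type is 8/(8−i).
E = 8/5 + 8/4 + 8/3 + 8/2 + 8/1 = 274/15 ≈ 18.267.

18.267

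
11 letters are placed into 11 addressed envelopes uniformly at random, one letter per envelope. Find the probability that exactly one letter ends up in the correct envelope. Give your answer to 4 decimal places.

0.3679

Choose which one is fixed: C(11,1) = 11 ways.
The remaining 10 must have no fixed point: D(10) = 1334961.
P = 11·1334961/39916800 = 16481/44800 ≈ 0.3679.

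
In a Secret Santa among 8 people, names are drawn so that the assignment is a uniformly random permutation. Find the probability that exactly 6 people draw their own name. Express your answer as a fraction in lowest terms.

Choose which 6 of the 8 are fixed: C(8,6) = 28 ways.
The remaining 2 must have no fixed point: D(2) = 1.
P = 28·1/40320 = 1/1440.

1/1440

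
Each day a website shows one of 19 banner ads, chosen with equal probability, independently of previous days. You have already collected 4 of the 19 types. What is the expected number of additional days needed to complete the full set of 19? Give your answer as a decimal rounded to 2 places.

63.05

Starting from 4 distinct types, each trial gives a new one with probability (19−i)/19 when i types are held, so the wait for the next new type is 19/(19−i).
E = 19/15 + 19/14 + 19/13 + 19/12 + 19/11 + 19/10 + 19/9 + 19/8 + 19/7 + 19/6 + 19/5 + 19/4 + 19/3 + 19/2 + 19/1 = 22719383/360360 ≈ 63.05.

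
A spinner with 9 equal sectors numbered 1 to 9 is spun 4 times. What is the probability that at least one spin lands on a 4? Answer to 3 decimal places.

P(no spin lands on a 4) = (8/9)^4 ≈ 0.624.
P(at least one) = 1 − 0.624 = 0.376.

0.376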